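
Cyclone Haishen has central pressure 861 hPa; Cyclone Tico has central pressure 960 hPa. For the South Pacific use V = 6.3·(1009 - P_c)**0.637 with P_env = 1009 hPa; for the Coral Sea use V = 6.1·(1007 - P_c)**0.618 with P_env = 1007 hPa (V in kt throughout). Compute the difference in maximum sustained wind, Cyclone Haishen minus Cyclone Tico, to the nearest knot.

Cyclone Haishen: ΔP = 148; V ≈ 6.3 × 148^0.637 ≈ 151.98 kt.
Cyclone Tico: ΔP = 47; V ≈ 6.1 × 47^0.618 ≈ 65.87 kt.
Difference ≈ 151.98 − 65.87 = 86.11 → 86 kt.

86 kt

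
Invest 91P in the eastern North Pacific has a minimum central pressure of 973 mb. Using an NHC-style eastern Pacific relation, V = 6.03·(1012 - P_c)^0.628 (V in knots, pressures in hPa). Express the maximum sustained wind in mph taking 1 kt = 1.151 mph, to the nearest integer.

69 mph

ΔP = 1012 − 973 = 39 mb.
V ≈ 6.03 × 39^0.628 = 6.03 × 9.981 ≈ 60.187 kt.
60.187 × 1.151 ≈ 69.28 mph → 69 mph.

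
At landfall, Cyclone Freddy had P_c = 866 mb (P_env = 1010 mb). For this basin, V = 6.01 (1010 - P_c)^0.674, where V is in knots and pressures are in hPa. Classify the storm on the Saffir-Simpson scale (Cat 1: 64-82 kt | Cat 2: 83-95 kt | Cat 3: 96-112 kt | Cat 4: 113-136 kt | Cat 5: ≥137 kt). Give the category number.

ΔP = 1010 − 866 = 144 mb.
V ≈ 6.01 × 144^0.674 = 6.01 × 28.49 ≈ 171 kt.
171 kt falls in the Category 5 band.

5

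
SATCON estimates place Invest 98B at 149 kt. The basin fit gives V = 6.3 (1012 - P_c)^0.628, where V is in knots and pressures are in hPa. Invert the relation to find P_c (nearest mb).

858 mb

ΔP = (V / 6.3)^(1/0.628) = (149/6.3)^1.592.
149/6.3 = 23.651; 23.651^1.592 ≈ 154.05 mb.
P_c = 1012 − 154.05 = 857.95 ≈ 858 mb.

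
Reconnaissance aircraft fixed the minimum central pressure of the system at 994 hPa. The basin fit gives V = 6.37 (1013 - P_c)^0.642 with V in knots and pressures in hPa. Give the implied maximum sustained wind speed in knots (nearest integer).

ΔP = 1013 − 994 = 19 hPa.
19^0.642 ≈ 6.622.
V ≈ 6.37 × 6.622 ≈ 42.2 kt.

42 kt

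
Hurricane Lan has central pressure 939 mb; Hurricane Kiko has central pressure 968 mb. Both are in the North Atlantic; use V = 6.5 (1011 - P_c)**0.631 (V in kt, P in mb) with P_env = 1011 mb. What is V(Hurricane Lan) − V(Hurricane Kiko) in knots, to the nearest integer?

Hurricane Lan: ΔP = 72; V ≈ 6.5 × 72^0.631 ≈ 96.58 kt.
Hurricane Kiko: ΔP = 43; V ≈ 6.5 × 43^0.631 ≈ 69.76 kt.
Difference ≈ 96.58 − 69.76 = 26.82 → 27 kt.

27 kt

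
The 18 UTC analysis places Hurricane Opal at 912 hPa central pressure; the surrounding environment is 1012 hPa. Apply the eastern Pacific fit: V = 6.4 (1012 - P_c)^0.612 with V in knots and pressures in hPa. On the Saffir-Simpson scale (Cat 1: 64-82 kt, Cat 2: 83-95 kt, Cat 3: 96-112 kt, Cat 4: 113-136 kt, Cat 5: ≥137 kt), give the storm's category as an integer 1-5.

ΔP = 1012 − 912 = 100 hPa.
V ≈ 6.4 × 100^0.612 = 6.4 × 16.75 ≈ 107 kt.
107 kt falls in the Category 3 band.

3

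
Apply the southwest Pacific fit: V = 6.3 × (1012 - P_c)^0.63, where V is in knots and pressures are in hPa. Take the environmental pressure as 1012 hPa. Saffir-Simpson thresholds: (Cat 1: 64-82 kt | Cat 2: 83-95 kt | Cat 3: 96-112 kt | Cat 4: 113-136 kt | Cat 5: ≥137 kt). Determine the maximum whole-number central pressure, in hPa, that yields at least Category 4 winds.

Category 4 begins at V = 113 kt.
Required ΔP = (113/6.3)^(1/0.63) = 17.937^1.587 ≈ 97.74 hPa.
P_c ≤ 1012 − 97.74 = 914.26, so the highest integer P_c is 914 hPa.

914 hPa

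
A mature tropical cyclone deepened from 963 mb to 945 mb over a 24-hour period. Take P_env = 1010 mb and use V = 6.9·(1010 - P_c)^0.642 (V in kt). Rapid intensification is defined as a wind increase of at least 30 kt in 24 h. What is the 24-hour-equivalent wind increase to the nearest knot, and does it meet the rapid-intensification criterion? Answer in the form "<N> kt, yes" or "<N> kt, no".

19 kt, no

V₁: ΔP = 47, V ≈ 6.9 × 47^0.642 ≈ 81.72 kt.
V₂: ΔP = 65, V ≈ 6.9 × 65^0.642 ≈ 100.63 kt.
ΔV over 24 h = 18.91 kt → 24 h equivalent = 18.91 × 24/24 ≈ 18.91 kt.
19 kt < 30 kt ⇒ not rapid intensification.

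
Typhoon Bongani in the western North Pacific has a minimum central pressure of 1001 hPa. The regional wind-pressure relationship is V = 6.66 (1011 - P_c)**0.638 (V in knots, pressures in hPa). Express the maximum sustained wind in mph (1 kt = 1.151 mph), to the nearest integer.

ΔP = 1011 − 1001 = 10 hPa.
V ≈ 6.66 × 10^0.638 = 6.66 × 4.345 ≈ 28.938 kt.
28.938 × 1.151 ≈ 33.31 mph → 33 mph.

33 mph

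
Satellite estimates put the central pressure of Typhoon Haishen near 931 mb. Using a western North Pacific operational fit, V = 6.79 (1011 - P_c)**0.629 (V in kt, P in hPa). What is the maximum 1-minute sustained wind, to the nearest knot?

107 kt

ΔP = 1011 − 931 = 80 mb.
80^0.629 ≈ 15.741.
V ≈ 6.79 × 15.741 ≈ 106.9 kt.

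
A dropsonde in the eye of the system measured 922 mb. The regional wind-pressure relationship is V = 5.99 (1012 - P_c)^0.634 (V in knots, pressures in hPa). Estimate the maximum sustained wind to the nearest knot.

104 kt

ΔP = 1012 − 922 = 90 mb.
90^0.634 ≈ 17.338.
V ≈ 5.99 × 17.338 ≈ 103.9 kt.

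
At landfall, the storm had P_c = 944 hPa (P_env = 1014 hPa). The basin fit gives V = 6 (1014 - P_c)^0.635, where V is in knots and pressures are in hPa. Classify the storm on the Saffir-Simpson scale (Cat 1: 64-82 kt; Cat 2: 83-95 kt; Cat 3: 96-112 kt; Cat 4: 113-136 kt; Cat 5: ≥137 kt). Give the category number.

2

ΔP = 1014 − 944 = 70 hPa.
V ≈ 6 × 70^0.635 = 6 × 14.85 ≈ 89 kt.
89 kt falls in the Category 2 band.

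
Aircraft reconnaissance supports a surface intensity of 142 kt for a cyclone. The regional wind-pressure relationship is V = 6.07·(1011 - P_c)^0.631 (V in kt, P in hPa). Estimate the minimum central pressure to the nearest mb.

863 mb

ΔP = (V / 6.07)^(1/0.631) = (142/6.07)^1.585.
142/6.07 = 23.394; 23.394^1.585 ≈ 147.82 mb.
P_c = 1011 − 147.82 = 863.18 ≈ 863 mb.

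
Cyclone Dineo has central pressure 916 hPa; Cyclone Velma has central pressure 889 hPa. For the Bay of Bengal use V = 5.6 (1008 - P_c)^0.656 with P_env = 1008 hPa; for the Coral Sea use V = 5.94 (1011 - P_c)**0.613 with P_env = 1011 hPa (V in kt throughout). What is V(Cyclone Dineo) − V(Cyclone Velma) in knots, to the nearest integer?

-4 kt

Cyclone Dineo: ΔP = 92; V ≈ 5.6 × 92^0.656 ≈ 108.75 kt.
Cyclone Velma: ΔP = 122; V ≈ 5.94 × 122^0.613 ≈ 112.91 kt.
Difference ≈ 108.75 − 112.91 = -4.16 → -4 kt.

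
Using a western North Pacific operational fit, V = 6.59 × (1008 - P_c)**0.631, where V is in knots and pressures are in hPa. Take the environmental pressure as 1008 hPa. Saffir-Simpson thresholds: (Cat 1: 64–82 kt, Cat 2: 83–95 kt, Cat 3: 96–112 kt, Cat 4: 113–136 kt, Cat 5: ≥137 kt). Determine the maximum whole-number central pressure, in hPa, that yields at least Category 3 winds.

938 hPa

Category 3 begins at V = 96 kt.
Required ΔP = (96/6.59)^(1/0.631) = 14.568^1.585 ≈ 69.78 hPa.
P_c ≤ 1008 − 69.78 = 938.22, so the highest integer P_c is 938 hPa.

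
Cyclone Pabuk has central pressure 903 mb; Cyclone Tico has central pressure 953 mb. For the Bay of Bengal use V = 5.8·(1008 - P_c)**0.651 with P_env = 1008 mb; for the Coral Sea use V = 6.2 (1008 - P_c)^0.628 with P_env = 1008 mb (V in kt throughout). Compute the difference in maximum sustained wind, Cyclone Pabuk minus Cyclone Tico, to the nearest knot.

43 kt

Cyclone Pabuk: ΔP = 105; V ≈ 5.8 × 105^0.651 ≈ 120.01 kt.
Cyclone Tico: ΔP = 55; V ≈ 6.2 × 55^0.628 ≈ 76.80 kt.
Difference ≈ 120.01 − 76.80 = 43.21 → 43 kt.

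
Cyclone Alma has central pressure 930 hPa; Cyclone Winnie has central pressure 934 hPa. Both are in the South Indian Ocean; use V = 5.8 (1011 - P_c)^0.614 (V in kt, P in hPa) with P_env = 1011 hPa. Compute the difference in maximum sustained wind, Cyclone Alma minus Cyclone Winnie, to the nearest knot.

3 kt

Cyclone Alma: ΔP = 81; V ≈ 5.8 × 81^0.614 ≈ 86.15 kt.
Cyclone Winnie: ΔP = 77; V ≈ 5.8 × 77^0.614 ≈ 83.51 kt.
Difference ≈ 86.15 − 83.51 = 2.64 → 3 kt.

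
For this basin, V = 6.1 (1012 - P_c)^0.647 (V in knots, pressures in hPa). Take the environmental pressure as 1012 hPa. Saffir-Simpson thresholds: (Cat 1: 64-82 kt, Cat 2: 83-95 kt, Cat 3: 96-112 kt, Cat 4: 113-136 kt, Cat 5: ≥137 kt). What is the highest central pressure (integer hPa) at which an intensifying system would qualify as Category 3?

Category 3 begins at V = 96 kt.
Required ΔP = (96/6.1)^(1/0.647) = 15.738^1.546 ≈ 70.79 hPa.
P_c ≤ 1012 − 70.79 = 941.21, so the highest integer P_c is 941 hPa.

941 hPa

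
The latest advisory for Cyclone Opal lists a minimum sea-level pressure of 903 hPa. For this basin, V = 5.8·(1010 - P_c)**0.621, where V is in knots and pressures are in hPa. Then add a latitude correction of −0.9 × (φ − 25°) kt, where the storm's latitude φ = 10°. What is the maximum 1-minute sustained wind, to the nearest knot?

119 kt

ΔP = 1010 − 903 = 107 hPa.
107^0.621 ≈ 18.207.
V ≈ 5.8 × 18.207 ≈ 105.6 kt.
Latitude correction: −0.9 × (10 − 25) = 13.5 kt.
Corrected V ≈ 119.1 kt → 119 kt.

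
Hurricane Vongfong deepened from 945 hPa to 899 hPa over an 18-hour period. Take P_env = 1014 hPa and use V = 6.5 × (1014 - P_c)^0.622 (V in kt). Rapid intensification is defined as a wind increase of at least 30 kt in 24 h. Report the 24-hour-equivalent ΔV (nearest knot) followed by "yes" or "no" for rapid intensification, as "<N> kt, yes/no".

45 kt, yes

V₁: ΔP = 69, V ≈ 6.5 × 69^0.622 ≈ 90.51 kt.
V₂: ΔP = 115, V ≈ 6.5 × 115^0.622 ≈ 124.36 kt.
ΔV over 18 h = 33.85 kt → 24 h equivalent = 33.85 × 24/18 ≈ 45.13 kt.
45 kt ≥ 30 kt ⇒ rapid intensification.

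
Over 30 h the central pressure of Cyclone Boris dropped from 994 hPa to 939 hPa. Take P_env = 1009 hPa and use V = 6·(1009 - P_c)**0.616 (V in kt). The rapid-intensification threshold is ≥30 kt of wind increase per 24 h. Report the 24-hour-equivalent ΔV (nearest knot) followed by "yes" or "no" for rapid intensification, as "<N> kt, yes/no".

V₁: ΔP = 15, V ≈ 6 × 15^0.616 ≈ 31.81 kt.
V₂: ΔP = 70, V ≈ 6 × 70^0.616 ≈ 82.17 kt.
ΔV over 30 h = 50.36 kt → 24 h equivalent = 50.36 × 24/30 ≈ 40.29 kt.
40 kt ≥ 30 kt ⇒ rapid intensification.

40 kt, yes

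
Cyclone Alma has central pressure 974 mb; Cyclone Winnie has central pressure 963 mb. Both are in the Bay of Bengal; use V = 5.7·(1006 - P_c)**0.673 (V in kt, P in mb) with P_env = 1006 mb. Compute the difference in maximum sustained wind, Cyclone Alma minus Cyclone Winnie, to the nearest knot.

Cyclone Alma: ΔP = 32; V ≈ 5.7 × 32^0.673 ≈ 58.73 kt.
Cyclone Winnie: ΔP = 43; V ≈ 5.7 × 43^0.673 ≈ 71.65 kt.
Difference ≈ 58.73 − 71.65 = -12.92 → -13 kt.

-13 kt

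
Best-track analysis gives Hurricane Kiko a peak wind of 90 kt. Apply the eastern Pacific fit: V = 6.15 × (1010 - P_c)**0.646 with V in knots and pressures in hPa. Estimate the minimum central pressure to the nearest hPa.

ΔP = (V / 6.15)^(1/0.646) = (90/6.15)^1.548.
90/6.15 = 14.634; 14.634^1.548 ≈ 63.68 hPa.
P_c = 1010 − 63.68 = 946.32 ≈ 946 hPa.

946 hPa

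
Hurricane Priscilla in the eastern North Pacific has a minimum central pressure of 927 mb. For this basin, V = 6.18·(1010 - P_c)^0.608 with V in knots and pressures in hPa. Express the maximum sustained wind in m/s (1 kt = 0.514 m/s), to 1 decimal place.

ΔP = 1010 − 927 = 83 mb.
V ≈ 6.18 × 83^0.608 = 6.18 × 14.682 ≈ 90.738 kt.
90.738 × 0.514 ≈ 46.64 m/s → 46.6 m/s.

46.6 m/s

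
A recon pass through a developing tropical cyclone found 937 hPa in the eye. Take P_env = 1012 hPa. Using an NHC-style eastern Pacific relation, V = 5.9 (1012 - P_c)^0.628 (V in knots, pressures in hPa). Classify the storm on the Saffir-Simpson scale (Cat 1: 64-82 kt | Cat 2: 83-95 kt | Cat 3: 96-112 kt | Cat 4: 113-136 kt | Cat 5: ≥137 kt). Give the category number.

2

ΔP = 1012 − 937 = 75 hPa.
V ≈ 5.9 × 75^0.628 = 5.9 × 15.05 ≈ 89 kt.
89 kt falls in the Category 2 band.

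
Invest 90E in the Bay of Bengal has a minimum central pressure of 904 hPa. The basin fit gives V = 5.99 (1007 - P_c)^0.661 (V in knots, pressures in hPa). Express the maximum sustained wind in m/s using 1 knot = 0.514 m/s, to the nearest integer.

66 m/s

ΔP = 1007 − 904 = 103 hPa.
V ≈ 5.99 × 103^0.661 = 5.99 × 21.404 ≈ 128.207 kt.
128.207 × 0.514 ≈ 65.90 m/s → 66 m/s.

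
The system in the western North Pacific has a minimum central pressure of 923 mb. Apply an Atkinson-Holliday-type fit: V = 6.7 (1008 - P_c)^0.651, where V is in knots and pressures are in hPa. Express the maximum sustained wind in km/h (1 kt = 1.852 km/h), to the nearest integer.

ΔP = 1008 − 923 = 85 mb.
V ≈ 6.7 × 85^0.651 = 6.7 × 18.032 ≈ 120.817 kt.
120.817 × 1.852 ≈ 223.75 km/h → 224 km/h.

224 km/h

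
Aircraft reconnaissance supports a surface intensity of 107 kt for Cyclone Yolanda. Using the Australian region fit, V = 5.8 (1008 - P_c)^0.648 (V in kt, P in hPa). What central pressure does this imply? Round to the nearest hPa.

ΔP = (V / 5.8)^(1/0.648) = (107/5.8)^1.543.
107/5.8 = 18.448; 18.448^1.543 ≈ 89.87 hPa.
P_c = 1008 − 89.87 = 918.13 ≈ 918 hPa.

918 hPa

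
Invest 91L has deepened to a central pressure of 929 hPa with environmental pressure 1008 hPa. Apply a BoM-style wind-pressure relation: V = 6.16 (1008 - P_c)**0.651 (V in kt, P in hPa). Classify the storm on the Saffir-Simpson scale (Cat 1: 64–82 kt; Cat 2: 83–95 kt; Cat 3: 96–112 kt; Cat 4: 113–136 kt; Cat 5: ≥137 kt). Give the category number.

3

ΔP = 1008 − 929 = 79 hPa.
V ≈ 6.16 × 79^0.651 = 6.16 × 17.19 ≈ 106 kt.
106 kt falls in the Category 3 band.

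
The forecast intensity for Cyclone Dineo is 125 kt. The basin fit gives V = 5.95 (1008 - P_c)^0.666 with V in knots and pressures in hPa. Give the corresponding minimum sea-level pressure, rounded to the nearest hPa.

ΔP = (V / 5.95)^(1/0.666) = (125/5.95)^1.502.
125/5.95 = 21.008; 21.008^1.502 ≈ 96.73 hPa.
P_c = 1008 − 96.73 = 911.27 ≈ 911 hPa.

911 hPa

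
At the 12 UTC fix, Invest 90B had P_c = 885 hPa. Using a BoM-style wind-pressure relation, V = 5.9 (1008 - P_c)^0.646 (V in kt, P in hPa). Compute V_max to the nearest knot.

ΔP = 1008 − 885 = 123 hPa.
123^0.646 ≈ 22.391.
V ≈ 5.9 × 22.391 ≈ 132.1 kt.

132 kt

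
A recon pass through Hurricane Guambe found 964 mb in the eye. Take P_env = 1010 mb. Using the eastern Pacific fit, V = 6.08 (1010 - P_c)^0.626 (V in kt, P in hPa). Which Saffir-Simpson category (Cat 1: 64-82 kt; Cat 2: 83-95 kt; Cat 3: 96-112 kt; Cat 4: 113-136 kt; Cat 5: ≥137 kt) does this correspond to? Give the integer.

ΔP = 1010 − 964 = 46 mb.
V ≈ 6.08 × 46^0.626 = 6.08 × 10.99 ≈ 67 kt.
67 kt falls in the Category 1 band.

1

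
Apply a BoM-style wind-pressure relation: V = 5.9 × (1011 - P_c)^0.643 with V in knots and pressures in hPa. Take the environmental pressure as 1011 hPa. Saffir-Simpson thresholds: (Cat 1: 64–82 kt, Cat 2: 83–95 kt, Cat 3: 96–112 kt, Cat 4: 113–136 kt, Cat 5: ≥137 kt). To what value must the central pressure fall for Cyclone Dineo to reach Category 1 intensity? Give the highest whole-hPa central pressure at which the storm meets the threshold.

970 hPa

Category 1 begins at V = 64 kt.
Required ΔP = (64/5.9)^(1/0.643) = 10.847^1.555 ≈ 40.75 hPa.
P_c ≤ 1011 − 40.75 = 970.25, so the highest integer P_c is 970 hPa.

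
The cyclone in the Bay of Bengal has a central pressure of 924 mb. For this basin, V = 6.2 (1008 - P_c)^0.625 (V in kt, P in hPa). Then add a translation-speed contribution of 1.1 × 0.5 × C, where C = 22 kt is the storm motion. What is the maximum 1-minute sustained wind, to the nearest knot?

ΔP = 1008 − 924 = 84 mb.
84^0.625 ≈ 15.947.
V ≈ 6.2 × 15.947 ≈ 98.9 kt.
Translation term: 1.1 × 0.5 × 22 = 12.1 kt.
Corrected V ≈ 111 kt → 111 kt.

111 kt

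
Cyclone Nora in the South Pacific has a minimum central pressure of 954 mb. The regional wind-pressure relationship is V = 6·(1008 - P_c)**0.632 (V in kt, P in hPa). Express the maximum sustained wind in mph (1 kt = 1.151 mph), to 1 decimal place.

ΔP = 1008 − 954 = 54 mb.
V ≈ 6 × 54^0.632 = 6 × 12.442 ≈ 74.649 kt.
74.649 × 1.151 ≈ 85.92 mph → 85.9 mph.

85.9 mph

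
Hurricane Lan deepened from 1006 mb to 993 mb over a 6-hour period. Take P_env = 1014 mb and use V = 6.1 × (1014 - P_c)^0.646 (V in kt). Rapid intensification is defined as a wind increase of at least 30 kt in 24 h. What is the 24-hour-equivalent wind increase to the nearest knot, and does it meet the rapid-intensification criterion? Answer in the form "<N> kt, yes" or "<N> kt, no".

81 kt, yes

V₁: ΔP = 8, V ≈ 6.1 × 8^0.646 ≈ 23.37 kt.
V₂: ΔP = 21, V ≈ 6.1 × 21^0.646 ≈ 43.60 kt.
ΔV over 6 h = 20.23 kt → 24 h equivalent = 20.23 × 24/6 ≈ 80.92 kt.
81 kt ≥ 30 kt ⇒ rapid intensification.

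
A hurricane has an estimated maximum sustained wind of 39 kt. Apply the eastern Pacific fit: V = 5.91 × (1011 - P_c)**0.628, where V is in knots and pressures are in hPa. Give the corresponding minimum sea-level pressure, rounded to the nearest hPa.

ΔP = (V / 5.91)^(1/0.628) = (39/5.91)^1.592.
39/5.91 = 6.599; 6.599^1.592 ≈ 20.18 hPa.
P_c = 1011 − 20.18 = 990.82 ≈ 991 hPa.

991 hPa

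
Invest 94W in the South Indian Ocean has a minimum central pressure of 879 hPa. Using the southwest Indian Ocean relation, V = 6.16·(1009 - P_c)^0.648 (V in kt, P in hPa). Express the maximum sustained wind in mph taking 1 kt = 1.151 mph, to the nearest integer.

ΔP = 1009 − 879 = 130 hPa.
V ≈ 6.16 × 130^0.648 = 6.16 × 23.433 ≈ 144.350 kt.
144.350 × 1.151 ≈ 166.15 mph → 166 mph.

166 mph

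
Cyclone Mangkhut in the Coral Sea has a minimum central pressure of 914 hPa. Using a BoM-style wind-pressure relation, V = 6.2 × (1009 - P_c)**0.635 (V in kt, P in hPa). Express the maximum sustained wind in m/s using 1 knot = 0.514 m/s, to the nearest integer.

ΔP = 1009 − 914 = 95 hPa.
V ≈ 6.2 × 95^0.635 = 6.2 × 18.024 ≈ 111.750 kt.
111.750 × 0.514 ≈ 57.44 m/s → 57 m/s.

57 m/s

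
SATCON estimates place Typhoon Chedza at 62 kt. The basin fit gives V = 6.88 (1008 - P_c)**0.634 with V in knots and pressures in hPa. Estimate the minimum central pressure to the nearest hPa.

ΔP = (V / 6.88)^(1/0.634) = (62/6.88)^1.577.
62/6.88 = 9.012; 9.012^1.577 ≈ 32.06 hPa.
P_c = 1008 − 32.06 = 975.94 ≈ 976 hPa.

976 hPa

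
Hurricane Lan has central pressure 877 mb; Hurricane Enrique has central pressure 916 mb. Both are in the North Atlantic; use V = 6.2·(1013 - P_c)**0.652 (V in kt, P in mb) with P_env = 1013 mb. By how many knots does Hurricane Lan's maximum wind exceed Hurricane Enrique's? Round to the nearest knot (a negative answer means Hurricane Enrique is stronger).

30 kt

Hurricane Lan: ΔP = 136; V ≈ 6.2 × 136^0.652 ≈ 152.57 kt.
Hurricane Enrique: ΔP = 97; V ≈ 6.2 × 97^0.652 ≈ 122.40 kt.
Difference ≈ 152.57 − 122.40 = 30.17 → 30 kt.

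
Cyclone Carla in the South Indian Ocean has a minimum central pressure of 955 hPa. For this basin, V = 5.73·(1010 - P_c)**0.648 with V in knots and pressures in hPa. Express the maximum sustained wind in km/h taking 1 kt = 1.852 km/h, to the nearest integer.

ΔP = 1010 − 955 = 55 hPa.
V ≈ 5.73 × 55^0.648 = 5.73 × 13.420 ≈ 76.897 kt.
76.897 × 1.852 ≈ 142.41 km/h → 142 km/h.

142 km/h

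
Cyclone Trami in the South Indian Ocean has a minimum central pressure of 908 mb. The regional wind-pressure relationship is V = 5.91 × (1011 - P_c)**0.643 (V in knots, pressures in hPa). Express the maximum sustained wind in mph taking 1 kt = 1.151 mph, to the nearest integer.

ΔP = 1011 − 908 = 103 mb.
V ≈ 5.91 × 103^0.643 = 5.91 × 19.690 ≈ 116.370 kt.
116.370 × 1.151 ≈ 133.94 mph → 134 mph.

134 mph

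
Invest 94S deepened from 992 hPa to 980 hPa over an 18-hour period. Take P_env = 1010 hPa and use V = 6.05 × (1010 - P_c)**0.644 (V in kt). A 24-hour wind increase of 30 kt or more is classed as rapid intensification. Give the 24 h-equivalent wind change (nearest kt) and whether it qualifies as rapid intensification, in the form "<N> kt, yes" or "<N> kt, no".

20 kt, no

V₁: ΔP = 18, V ≈ 6.05 × 18^0.644 ≈ 38.92 kt.
V₂: ΔP = 30, V ≈ 6.05 × 30^0.644 ≈ 54.08 kt.
ΔV over 18 h = 15.16 kt → 24 h equivalent = 15.16 × 24/18 ≈ 20.21 kt.
20 kt < 30 kt ⇒ not rapid intensification.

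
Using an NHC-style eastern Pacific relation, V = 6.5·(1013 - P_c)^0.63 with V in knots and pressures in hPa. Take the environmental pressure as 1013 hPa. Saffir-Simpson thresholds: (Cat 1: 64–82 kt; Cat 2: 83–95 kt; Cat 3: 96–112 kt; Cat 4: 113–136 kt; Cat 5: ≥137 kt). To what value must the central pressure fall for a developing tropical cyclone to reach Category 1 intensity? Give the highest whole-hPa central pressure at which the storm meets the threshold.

975 hPa

Category 1 begins at V = 64 kt.
Required ΔP = (64/6.5)^(1/0.63) = 9.846^1.587 ≈ 37.72 hPa.
P_c ≤ 1013 − 37.72 = 975.28, so the highest integer P_c is 975 hPa.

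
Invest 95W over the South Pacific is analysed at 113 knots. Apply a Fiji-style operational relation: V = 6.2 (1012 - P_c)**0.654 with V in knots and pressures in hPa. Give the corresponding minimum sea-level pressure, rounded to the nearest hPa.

927 hPa

ΔP = (V / 6.2)^(1/0.654) = (113/6.2)^1.529.
113/6.2 = 18.226; 18.226^1.529 ≈ 84.66 hPa.
P_c = 1012 − 84.66 = 927.34 ≈ 927 hPa.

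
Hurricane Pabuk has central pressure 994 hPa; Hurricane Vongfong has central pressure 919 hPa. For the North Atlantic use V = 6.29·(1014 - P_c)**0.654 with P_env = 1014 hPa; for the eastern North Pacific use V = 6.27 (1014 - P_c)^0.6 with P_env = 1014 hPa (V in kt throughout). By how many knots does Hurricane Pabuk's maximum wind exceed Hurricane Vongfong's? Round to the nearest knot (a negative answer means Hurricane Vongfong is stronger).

Hurricane Pabuk: ΔP = 20; V ≈ 6.29 × 20^0.654 ≈ 44.62 kt.
Hurricane Vongfong: ΔP = 95; V ≈ 6.27 × 95^0.6 ≈ 96.36 kt.
Difference ≈ 44.62 − 96.36 = -51.74 → -52 kt.

-52 kt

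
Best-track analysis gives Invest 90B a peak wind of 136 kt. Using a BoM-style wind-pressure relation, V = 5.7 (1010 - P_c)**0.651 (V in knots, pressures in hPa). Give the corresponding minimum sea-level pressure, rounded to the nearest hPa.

ΔP = (V / 5.7)^(1/0.651) = (136/5.7)^1.536.
136/5.7 = 23.860; 23.860^1.536 ≈ 130.69 hPa.
P_c = 1010 − 130.69 = 879.31 ≈ 879 hPa.

879 hPa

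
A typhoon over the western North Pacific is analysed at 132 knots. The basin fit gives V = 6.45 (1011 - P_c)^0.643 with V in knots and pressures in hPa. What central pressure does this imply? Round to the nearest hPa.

ΔP = (V / 6.45)^(1/0.643) = (132/6.45)^1.555.
132/6.45 = 20.465; 20.465^1.555 ≈ 109.37 hPa.
P_c = 1011 − 109.37 = 901.63 ≈ 902 hPa.

902 hPa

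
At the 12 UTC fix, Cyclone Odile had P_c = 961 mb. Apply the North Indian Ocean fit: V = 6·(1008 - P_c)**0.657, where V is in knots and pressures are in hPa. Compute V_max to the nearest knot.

ΔP = 1008 − 961 = 47 mb.
47^0.657 ≈ 12.548.
V ≈ 6 × 12.548 ≈ 75.3 kt.

75 kt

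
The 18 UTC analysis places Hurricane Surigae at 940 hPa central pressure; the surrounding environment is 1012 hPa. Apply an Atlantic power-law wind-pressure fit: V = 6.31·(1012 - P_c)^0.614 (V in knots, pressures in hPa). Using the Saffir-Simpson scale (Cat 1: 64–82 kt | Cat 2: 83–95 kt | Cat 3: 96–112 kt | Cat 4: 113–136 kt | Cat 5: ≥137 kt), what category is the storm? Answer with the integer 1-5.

ΔP = 1012 − 940 = 72 hPa.
V ≈ 6.31 × 72^0.614 = 6.31 × 13.82 ≈ 87 kt.
87 kt falls in the Category 2 band.

2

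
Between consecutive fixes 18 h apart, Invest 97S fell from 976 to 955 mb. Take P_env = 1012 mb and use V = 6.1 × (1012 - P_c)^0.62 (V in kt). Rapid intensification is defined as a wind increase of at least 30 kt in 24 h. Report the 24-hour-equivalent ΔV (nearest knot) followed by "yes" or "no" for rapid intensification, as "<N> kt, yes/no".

25 kt, no

V₁: ΔP = 36, V ≈ 6.1 × 36^0.62 ≈ 56.26 kt.
V₂: ΔP = 57, V ≈ 6.1 × 57^0.62 ≈ 74.81 kt.
ΔV over 18 h = 18.55 kt → 24 h equivalent = 18.55 × 24/18 ≈ 24.73 kt.
25 kt < 30 kt ⇒ not rapid intensification.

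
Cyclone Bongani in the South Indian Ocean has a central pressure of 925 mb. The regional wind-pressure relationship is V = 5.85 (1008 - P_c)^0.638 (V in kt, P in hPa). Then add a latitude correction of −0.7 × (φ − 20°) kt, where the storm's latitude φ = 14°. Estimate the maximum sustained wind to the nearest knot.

ΔP = 1008 − 925 = 83 mb.
83^0.638 ≈ 16.764.
V ≈ 5.85 × 16.764 ≈ 98.1 kt.
Latitude correction: −0.7 × (14 − 20) = 4.2 kt.
Corrected V ≈ 102.3 kt → 102 kt.

102 kt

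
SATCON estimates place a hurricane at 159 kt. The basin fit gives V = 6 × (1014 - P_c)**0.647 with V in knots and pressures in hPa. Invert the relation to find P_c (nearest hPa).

ΔP = (V / 6)^(1/0.647) = (159/6)^1.546.
159/6 = 26.500; 26.500^1.546 ≈ 158.40 hPa.
P_c = 1014 − 158.40 = 855.60 ≈ 856 hPa.

856 hPa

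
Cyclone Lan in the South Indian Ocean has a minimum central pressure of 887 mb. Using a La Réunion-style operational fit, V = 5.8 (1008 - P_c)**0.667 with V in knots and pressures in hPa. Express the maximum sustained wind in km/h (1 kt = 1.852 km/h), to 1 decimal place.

263.2 km/h

ΔP = 1008 − 887 = 121 mb.
V ≈ 5.8 × 121^0.667 = 5.8 × 24.503 ≈ 142.117 kt.
142.117 × 1.852 ≈ 263.20 km/h → 263.2 km/h.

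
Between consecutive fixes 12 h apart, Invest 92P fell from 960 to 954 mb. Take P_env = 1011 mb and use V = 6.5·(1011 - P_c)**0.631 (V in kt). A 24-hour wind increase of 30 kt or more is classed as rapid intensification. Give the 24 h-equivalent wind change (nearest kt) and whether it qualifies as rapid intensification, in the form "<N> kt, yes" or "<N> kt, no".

V₁: ΔP = 51, V ≈ 6.5 × 51^0.631 ≈ 77.69 kt.
V₂: ΔP = 57, V ≈ 6.5 × 57^0.631 ≈ 83.34 kt.
ΔV over 12 h = 5.65 kt → 24 h equivalent = 5.65 × 24/12 ≈ 11.30 kt.
11 kt < 30 kt ⇒ not rapid intensification.

11 kt, no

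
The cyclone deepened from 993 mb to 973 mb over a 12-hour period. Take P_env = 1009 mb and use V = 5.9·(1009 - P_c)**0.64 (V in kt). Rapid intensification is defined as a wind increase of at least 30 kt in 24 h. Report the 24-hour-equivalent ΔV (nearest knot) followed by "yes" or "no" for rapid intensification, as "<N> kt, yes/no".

47 kt, yes

V₁: ΔP = 16, V ≈ 5.9 × 16^0.64 ≈ 34.79 kt.
V₂: ΔP = 36, V ≈ 5.9 × 36^0.64 ≈ 58.46 kt.
ΔV over 12 h = 23.67 kt → 24 h equivalent = 23.67 × 24/12 ≈ 47.34 kt.
47 kt ≥ 30 kt ⇒ rapid intensification.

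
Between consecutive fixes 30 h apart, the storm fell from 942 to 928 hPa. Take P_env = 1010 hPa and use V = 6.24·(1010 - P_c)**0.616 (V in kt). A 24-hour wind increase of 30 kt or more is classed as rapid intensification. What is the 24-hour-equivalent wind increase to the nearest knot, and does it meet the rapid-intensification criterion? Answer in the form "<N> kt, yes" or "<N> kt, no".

8 kt, no

V₁: ΔP = 68, V ≈ 6.24 × 68^0.616 ≈ 83.95 kt.
V₂: ΔP = 82, V ≈ 6.24 × 82^0.616 ≈ 94.21 kt.
ΔV over 30 h = 10.26 kt → 24 h equivalent = 10.26 × 24/30 ≈ 8.21 kt.
8 kt < 30 kt ⇒ not rapid intensification.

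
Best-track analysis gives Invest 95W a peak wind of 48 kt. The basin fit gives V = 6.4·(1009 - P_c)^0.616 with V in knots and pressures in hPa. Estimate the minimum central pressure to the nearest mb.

983 mb

ΔP = (V / 6.4)^(1/0.616) = (48/6.4)^1.623.
48/6.4 = 7.500; 7.500^1.623 ≈ 26.34 mb.
P_c = 1009 − 26.34 = 982.66 ≈ 983 mb.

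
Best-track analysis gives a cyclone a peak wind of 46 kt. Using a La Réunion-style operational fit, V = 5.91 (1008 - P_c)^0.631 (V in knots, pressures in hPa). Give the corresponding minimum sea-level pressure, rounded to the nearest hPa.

ΔP = (V / 5.91)^(1/0.631) = (46/5.91)^1.585.
46/5.91 = 7.783; 7.783^1.585 ≈ 25.84 hPa.
P_c = 1008 − 25.84 = 982.16 ≈ 982 hPa.

982 hPa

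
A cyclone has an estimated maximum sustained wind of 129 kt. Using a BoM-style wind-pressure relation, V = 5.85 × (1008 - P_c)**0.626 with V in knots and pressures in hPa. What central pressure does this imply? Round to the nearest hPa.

ΔP = (V / 5.85)^(1/0.626) = (129/5.85)^1.597.
129/5.85 = 22.051; 22.051^1.597 ≈ 139.98 hPa.
P_c = 1008 − 139.98 = 868.02 ≈ 868 hPa.

868 hPa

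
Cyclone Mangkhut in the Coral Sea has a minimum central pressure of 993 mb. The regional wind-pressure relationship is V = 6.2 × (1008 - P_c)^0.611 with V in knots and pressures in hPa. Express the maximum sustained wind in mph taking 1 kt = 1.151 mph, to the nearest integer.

ΔP = 1008 − 993 = 15 mb.
V ≈ 6.2 × 15^0.611 = 6.2 × 5.231 ≈ 32.433 kt.
32.433 × 1.151 ≈ 37.33 mph → 37 mph.

37 mph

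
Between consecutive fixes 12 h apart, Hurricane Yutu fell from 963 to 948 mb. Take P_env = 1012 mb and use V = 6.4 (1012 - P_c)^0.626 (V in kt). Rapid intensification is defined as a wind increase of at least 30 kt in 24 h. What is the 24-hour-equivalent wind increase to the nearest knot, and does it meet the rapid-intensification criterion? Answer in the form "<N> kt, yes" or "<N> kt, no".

27 kt, no

V₁: ΔP = 49, V ≈ 6.4 × 49^0.626 ≈ 73.15 kt.
V₂: ΔP = 64, V ≈ 6.4 × 64^0.626 ≈ 86.47 kt.
ΔV over 12 h = 13.32 kt → 24 h equivalent = 13.32 × 24/12 ≈ 26.64 kt.
27 kt < 30 kt ⇒ not rapid intensification.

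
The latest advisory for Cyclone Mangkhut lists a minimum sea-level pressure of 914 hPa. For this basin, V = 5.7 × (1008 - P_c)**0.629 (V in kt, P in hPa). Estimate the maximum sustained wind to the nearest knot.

99 kt

ΔP = 1008 − 914 = 94 hPa.
94^0.629 ≈ 17.422.
V ≈ 5.7 × 17.422 ≈ 99.3 kt.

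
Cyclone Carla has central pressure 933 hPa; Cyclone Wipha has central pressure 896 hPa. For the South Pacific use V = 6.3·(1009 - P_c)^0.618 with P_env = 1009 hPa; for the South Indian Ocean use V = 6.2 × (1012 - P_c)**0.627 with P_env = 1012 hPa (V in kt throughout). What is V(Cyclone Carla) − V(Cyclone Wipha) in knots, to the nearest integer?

-31 kt

Cyclone Carla: ΔP = 76; V ≈ 6.3 × 76^0.618 ≈ 91.56 kt.
Cyclone Wipha: ΔP = 116; V ≈ 6.2 × 116^0.627 ≈ 122.13 kt.
Difference ≈ 91.56 − 122.13 = -30.57 → -31 kt.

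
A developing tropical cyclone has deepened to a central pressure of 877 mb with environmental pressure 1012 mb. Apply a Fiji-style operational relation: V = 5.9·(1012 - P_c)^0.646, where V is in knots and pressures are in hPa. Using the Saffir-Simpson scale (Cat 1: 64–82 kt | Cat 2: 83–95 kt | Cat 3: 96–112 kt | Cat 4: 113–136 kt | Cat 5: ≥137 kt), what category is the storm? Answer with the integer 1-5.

ΔP = 1012 − 877 = 135 mb.
V ≈ 5.9 × 135^0.646 = 5.9 × 23.78 ≈ 140 kt.
140 kt falls in the Category 5 band.

5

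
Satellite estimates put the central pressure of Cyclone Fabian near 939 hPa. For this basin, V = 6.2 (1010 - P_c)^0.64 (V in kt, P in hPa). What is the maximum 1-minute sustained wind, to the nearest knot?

95 kt

ΔP = 1010 − 939 = 71 hPa.
71^0.64 ≈ 15.304.
V ≈ 6.2 × 15.304 ≈ 94.9 kt.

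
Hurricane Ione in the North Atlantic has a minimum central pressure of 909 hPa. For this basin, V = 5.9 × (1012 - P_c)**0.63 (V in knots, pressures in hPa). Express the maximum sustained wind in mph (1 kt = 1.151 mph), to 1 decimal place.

ΔP = 1012 − 909 = 103 hPa.
V ≈ 5.9 × 103^0.63 = 5.9 × 18.539 ≈ 109.380 kt.
109.380 × 1.151 ≈ 125.90 mph → 125.9 mph.

125.9 mph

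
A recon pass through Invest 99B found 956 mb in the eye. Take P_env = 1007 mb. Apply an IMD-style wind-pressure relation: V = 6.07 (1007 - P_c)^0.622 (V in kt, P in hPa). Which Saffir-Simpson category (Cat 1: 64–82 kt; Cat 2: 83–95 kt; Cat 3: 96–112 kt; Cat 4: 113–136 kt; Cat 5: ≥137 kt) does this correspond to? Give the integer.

1

ΔP = 1007 − 956 = 51 mb.
V ≈ 6.07 × 51^0.622 = 6.07 × 11.54 ≈ 70 kt.
70 kt falls in the Category 1 band.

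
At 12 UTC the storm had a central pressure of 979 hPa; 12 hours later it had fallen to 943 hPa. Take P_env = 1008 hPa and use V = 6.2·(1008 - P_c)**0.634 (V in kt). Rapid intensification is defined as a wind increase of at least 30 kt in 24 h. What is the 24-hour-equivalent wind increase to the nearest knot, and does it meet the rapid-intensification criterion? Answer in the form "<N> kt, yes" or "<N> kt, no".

V₁: ΔP = 29, V ≈ 6.2 × 29^0.634 ≈ 52.43 kt.
V₂: ΔP = 65, V ≈ 6.2 × 65^0.634 ≈ 87.45 kt.
ΔV over 12 h = 35.02 kt → 24 h equivalent = 35.02 × 24/12 ≈ 70.04 kt.
70 kt ≥ 30 kt ⇒ rapid intensification.

70 kt, yes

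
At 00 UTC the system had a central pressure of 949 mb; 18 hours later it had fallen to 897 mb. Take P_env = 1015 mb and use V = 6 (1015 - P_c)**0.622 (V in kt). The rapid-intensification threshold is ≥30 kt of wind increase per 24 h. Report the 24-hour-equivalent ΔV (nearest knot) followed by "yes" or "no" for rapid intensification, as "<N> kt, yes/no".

V₁: ΔP = 66, V ≈ 6 × 66^0.622 ≈ 81.27 kt.
V₂: ΔP = 118, V ≈ 6 × 118^0.622 ≈ 116.64 kt.
ΔV over 18 h = 35.37 kt → 24 h equivalent = 35.37 × 24/18 ≈ 47.16 kt.
47 kt ≥ 30 kt ⇒ rapid intensification.

47 kt, yes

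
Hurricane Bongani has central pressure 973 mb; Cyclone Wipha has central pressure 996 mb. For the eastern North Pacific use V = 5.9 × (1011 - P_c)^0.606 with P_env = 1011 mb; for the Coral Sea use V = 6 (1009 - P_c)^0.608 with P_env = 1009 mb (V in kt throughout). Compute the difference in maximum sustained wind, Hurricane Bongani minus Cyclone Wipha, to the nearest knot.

Hurricane Bongani: ΔP = 38; V ≈ 5.9 × 38^0.606 ≈ 53.48 kt.
Cyclone Wipha: ΔP = 13; V ≈ 6 × 13^0.608 ≈ 28.54 kt.
Difference ≈ 53.48 − 28.54 = 24.94 → 25 kt.

25 kt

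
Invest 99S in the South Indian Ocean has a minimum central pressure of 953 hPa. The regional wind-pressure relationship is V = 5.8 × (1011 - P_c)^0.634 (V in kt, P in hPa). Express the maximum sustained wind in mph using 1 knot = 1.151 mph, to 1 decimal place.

ΔP = 1011 − 953 = 58 hPa.
V ≈ 5.8 × 58^0.634 = 5.8 × 13.122 ≈ 76.110 kt.
76.110 × 1.151 ≈ 87.60 mph → 87.6 mph.

87.6 mph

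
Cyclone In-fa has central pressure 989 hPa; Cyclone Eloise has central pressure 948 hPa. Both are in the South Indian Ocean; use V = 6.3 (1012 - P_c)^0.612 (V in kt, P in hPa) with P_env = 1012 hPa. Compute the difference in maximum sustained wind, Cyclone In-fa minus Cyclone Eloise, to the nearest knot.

Cyclone In-fa: ΔP = 23; V ≈ 6.3 × 23^0.612 ≈ 42.93 kt.
Cyclone Eloise: ΔP = 64; V ≈ 6.3 × 64^0.612 ≈ 80.30 kt.
Difference ≈ 42.93 − 80.30 = -37.37 → -37 kt.

-37 kt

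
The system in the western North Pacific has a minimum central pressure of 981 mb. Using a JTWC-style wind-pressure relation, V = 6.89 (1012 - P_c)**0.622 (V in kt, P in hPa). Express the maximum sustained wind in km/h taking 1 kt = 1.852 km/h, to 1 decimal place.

ΔP = 1012 − 981 = 31 mb.
V ≈ 6.89 × 31^0.622 = 6.89 × 8.465 ≈ 58.324 kt.
58.324 × 1.852 ≈ 108.02 km/h → 108.0 km/h.

108.0 km/h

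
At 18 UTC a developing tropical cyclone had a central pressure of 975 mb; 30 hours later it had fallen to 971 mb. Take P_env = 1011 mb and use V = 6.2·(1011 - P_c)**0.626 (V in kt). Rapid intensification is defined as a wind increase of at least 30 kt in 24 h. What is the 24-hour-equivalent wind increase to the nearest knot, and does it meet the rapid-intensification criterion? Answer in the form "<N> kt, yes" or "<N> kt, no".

V₁: ΔP = 36, V ≈ 6.2 × 36^0.626 ≈ 58.43 kt.
V₂: ΔP = 40, V ≈ 6.2 × 40^0.626 ≈ 62.41 kt.
ΔV over 30 h = 3.98 kt → 24 h equivalent = 3.98 × 24/30 ≈ 3.18 kt.
3 kt < 30 kt ⇒ not rapid intensification.

3 kt, no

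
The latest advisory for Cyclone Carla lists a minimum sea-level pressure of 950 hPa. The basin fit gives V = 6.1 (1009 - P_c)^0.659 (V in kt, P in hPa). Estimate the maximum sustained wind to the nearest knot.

ΔP = 1009 − 950 = 59 hPa.
59^0.659 ≈ 14.689.
V ≈ 6.1 × 14.689 ≈ 89.6 kt.

90 kt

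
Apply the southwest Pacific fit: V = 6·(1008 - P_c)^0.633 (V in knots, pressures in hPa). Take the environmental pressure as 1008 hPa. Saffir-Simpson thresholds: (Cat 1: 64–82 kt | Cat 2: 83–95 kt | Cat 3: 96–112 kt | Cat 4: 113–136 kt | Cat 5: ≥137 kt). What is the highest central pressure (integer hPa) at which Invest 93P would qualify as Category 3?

Category 3 begins at V = 96 kt.
Required ΔP = (96/6)^(1/0.633) = 16.000^1.580 ≈ 79.84 hPa.
P_c ≤ 1008 − 79.84 = 928.16, so the highest integer P_c is 928 hPa.

928 hPa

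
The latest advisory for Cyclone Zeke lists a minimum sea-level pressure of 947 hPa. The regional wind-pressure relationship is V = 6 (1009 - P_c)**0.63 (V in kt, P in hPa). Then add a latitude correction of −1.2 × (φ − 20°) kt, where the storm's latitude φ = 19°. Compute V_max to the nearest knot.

82 kt

ΔP = 1009 − 947 = 62 hPa.
62^0.63 ≈ 13.465.
V ≈ 6 × 13.465 ≈ 80.8 kt.
Latitude correction: −1.2 × (19 − 20) = 1.2 kt.
Corrected V ≈ 82 kt → 82 kt.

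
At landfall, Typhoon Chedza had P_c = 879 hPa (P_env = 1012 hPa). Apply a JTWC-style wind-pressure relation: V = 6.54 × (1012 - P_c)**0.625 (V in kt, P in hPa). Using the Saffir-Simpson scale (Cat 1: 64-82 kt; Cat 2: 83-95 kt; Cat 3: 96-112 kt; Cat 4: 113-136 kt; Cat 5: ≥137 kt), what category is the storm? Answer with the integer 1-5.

5

ΔP = 1012 − 879 = 133 hPa.
V ≈ 6.54 × 133^0.625 = 6.54 × 21.25 ≈ 139 kt.
139 kt falls in the Category 5 band.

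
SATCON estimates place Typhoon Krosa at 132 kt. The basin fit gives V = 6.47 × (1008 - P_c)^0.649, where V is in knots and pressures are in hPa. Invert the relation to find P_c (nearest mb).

ΔP = (V / 6.47)^(1/0.649) = (132/6.47)^1.541.
132/6.47 = 20.402; 20.402^1.541 ≈ 104.23 mb.
P_c = 1008 − 104.23 = 903.77 ≈ 904 mb.

904 mb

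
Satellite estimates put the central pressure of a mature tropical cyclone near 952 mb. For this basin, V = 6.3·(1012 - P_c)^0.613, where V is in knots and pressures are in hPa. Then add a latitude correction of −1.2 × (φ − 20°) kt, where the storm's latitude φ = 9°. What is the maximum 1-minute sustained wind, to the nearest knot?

91 kt

ΔP = 1012 − 952 = 60 mb.
60^0.613 ≈ 12.303.
V ≈ 6.3 × 12.303 ≈ 77.5 kt.
Latitude correction: −1.2 × (9 − 20) = 13.2 kt.
Corrected V ≈ 90.7 kt → 91 kt.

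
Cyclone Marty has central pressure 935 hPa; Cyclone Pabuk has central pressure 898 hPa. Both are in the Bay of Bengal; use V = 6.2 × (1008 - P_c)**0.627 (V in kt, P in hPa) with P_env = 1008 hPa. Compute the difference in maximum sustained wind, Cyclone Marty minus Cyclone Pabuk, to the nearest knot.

Cyclone Marty: ΔP = 73; V ≈ 6.2 × 73^0.627 ≈ 91.35 kt.
Cyclone Pabuk: ΔP = 110; V ≈ 6.2 × 110^0.627 ≈ 118.13 kt.
Difference ≈ 91.35 − 118.13 = -26.78 → -27 kt.

-27 kt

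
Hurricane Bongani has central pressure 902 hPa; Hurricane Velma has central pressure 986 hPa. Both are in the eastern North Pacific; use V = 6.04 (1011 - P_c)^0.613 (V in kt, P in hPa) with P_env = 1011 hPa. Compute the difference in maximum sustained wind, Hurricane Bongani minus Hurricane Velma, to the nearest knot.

64 kt

Hurricane Bongani: ΔP = 109; V ≈ 6.04 × 109^0.613 ≈ 107.15 kt.
Hurricane Velma: ΔP = 25; V ≈ 6.04 × 25^0.613 ≈ 43.45 kt.
Difference ≈ 107.15 − 43.45 = 63.70 → 64 kt.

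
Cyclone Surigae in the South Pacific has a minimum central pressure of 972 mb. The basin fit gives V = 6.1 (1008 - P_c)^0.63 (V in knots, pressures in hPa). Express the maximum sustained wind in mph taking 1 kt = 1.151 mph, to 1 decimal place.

ΔP = 1008 − 972 = 36 mb.
V ≈ 6.1 × 36^0.63 = 6.1 × 9.560 ≈ 58.318 kt.
58.318 × 1.151 ≈ 67.12 mph → 67.1 mph.

67.1 mph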